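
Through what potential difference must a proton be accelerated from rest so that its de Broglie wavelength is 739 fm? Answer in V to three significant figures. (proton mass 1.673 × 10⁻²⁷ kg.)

V = 1500 V

p = h/λ = 6.626 × 10⁻³⁴ / 7.390 × 10⁻¹³ = 8.966 × 10⁻²² kg·m/s.
KE = p²/(2m) = 2.403 × 10⁻¹⁶ J.
V = KE/e = 2.403 × 10⁻¹⁶ / (1.602 × 10⁻¹⁹) = 1500 V.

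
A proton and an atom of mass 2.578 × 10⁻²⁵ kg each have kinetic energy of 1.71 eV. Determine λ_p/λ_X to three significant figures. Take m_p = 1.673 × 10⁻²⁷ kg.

λ_p/λ_X = 12.4

At fixed KE, p = √(2mKE) so λ = h/p ∝ 1/√m.
λ_p/λ_X = √(m_X/m_p) = √(2.578 × 10⁻²⁵/1.673 × 10⁻²⁷) = √(154.1) = 12.4.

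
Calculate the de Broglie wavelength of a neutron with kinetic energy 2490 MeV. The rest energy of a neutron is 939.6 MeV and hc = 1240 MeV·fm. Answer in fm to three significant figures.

λ = 0.376 fm

Total energy E = KE + m₀c² = 2490 + 939.6 = 3429.6 MeV.
(pc)² = E² − (m₀c²)² = (3429.6)² − (939.6)² = 1.088 × 10⁷ MeV², so pc = 3298 MeV.
λ = hc/(pc) = 1240 MeV·fm / 3298 MeV = 0.376 fm.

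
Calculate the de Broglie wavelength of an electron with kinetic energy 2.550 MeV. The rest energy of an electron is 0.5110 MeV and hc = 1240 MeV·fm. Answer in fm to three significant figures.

λ = 411 fm

Total energy E = KE + m₀c² = 2.550 + 0.5110 = 3.0610 MeV.
(pc)² = E² − (m₀c²)² = (3.0610)² − (0.5110)² = 9.109 MeV², so pc = 3.018 MeV.
λ = hc/(pc) = 1240 MeV·fm / 3.018 MeV = 411 fm.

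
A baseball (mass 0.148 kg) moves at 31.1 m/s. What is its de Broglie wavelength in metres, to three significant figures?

λ = 1.44 × 10⁻³⁴ m

p = mv = 0.148 × 31.1 = 4.603 kg·m/s.
λ = h/p = 6.626 × 10⁻³⁴ / 4.603 = 1.44 × 10⁻³⁴ m.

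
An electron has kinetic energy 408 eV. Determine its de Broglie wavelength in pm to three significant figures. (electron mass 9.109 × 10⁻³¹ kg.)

λ = 60.7 pm

KE = 408 eV = 6.536 × 10⁻¹⁷ J.
p = √(2mKE) = √(2 × 9.109 × 10⁻³¹ × 6.536 × 10⁻¹⁷) = 1.091 × 10⁻²³ kg·m/s.
λ = h/p = 6.626 × 10⁻³⁴ / 1.091 × 10⁻²³ = 6.07 × 10⁻¹¹ m = 60.7 pm.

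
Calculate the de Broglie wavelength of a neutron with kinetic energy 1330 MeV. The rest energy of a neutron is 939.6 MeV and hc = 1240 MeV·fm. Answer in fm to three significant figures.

Total energy E = KE + m₀c² = 1330 + 939.6 = 2269.6 MeV.
(pc)² = E² − (m₀c²)² = (2269.6)² − (939.6)² = 4.268 × 10⁶ MeV², so pc = 2066 MeV.
λ = hc/(pc) = 1240 MeV·fm / 2066 MeV = 0.600 fm.

λ = 0.600 fm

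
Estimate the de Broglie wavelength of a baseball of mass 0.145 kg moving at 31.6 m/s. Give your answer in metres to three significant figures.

p = mv = 0.145 × 31.6 = 4.582 kg·m/s.
λ = h/p = 6.626 × 10⁻³⁴ / 4.582 = 1.45 × 10⁻³⁴ m.

λ = 1.45 × 10⁻³⁴ m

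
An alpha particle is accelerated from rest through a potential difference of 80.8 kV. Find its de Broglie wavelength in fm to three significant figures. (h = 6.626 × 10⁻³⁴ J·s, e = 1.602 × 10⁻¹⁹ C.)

λ = 35.7 fm

KE = 2eV = 2 × 1.602 × 10⁻¹⁹ × 8.080 × 10⁴ = 2.589 × 10⁻¹⁴ J.
p = √(2mKE) = √(2 × 6.645 × 10⁻²⁷ × 2.589 × 10⁻¹⁴) = 1.855 × 10⁻²⁰ kg·m/s.
λ = h/p = 6.626 × 10⁻³⁴ / 1.855 × 10⁻²⁰ = 3.57 × 10⁻¹⁴ m = 35.7 fm.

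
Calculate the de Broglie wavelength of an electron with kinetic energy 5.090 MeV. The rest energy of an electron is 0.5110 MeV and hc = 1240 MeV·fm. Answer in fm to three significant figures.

λ = 222 fm

Total energy E = KE + m₀c² = 5.090 + 0.5110 = 5.6010 MeV.
(pc)² = E² − (m₀c²)² = (5.6010)² − (0.5110)² = 31.11 MeV², so pc = 5.578 MeV.
λ = hc/(pc) = 1240 MeV·fm / 5.578 MeV = 222 fm.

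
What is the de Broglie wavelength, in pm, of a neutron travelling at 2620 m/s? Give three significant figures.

p = mv = 1.675 × 10⁻²⁷ × 2620 = 4.389 × 10⁻²⁴ kg·m/s.
λ = h/p = 6.626 × 10⁻³⁴ / 4.389 × 10⁻²⁴ = 1.51 × 10⁻¹⁰ m = 151 pm.

λ = 151 pm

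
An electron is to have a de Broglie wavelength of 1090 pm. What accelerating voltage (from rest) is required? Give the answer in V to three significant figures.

p = h/λ = 6.626 × 10⁻³⁴ / 1.090 × 10⁻⁹ = 6.079 × 10⁻²⁵ kg·m/s.
KE = p²/(2m) = 2.028 × 10⁻¹⁹ J.
V = KE/e = 2.028 × 10⁻¹⁹ / (1.602 × 10⁻¹⁹) = 1.27 V.

V = 1.27 V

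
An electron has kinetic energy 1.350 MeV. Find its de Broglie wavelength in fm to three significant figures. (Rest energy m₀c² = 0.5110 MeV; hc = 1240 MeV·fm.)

Total energy E = KE + m₀c² = 1.350 + 0.5110 = 1.8610 MeV.
(pc)² = E² − (m₀c²)² = (1.8610)² − (0.5110)² = 3.202 MeV², so pc = 1.789 MeV.
λ = hc/(pc) = 1240 MeV·fm / 1.789 MeV = 693 fm.

λ = 693 fm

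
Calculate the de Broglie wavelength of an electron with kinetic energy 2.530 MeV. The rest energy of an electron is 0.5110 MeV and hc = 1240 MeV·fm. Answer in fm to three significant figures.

λ = 414 fm

Total energy E = KE + m₀c² = 2.530 + 0.5110 = 3.0410 MeV.
(pc)² = E² − (m₀c²)² = (3.0410)² − (0.5110)² = 8.987 MeV², so pc = 2.998 MeV.
λ = hc/(pc) = 1240 MeV·fm / 2.998 MeV = 414 fm.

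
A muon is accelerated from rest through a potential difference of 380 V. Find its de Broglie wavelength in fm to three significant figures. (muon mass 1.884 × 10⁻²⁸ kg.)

λ = 4370 fm

KE = eV = 1.602 × 10⁻¹⁹ × 380.0 = 6.088 × 10⁻¹⁷ J.
p = √(2mKE) = √(2 × 1.884 × 10⁻²⁸ × 6.088 × 10⁻¹⁷) = 1.515 × 10⁻²² kg·m/s.
λ = h/p = 6.626 × 10⁻³⁴ / 1.515 × 10⁻²² = 4.37 × 10⁻¹² m = 4370 fm.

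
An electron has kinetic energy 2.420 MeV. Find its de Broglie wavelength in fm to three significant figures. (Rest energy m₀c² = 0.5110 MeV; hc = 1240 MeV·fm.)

λ = 430 fm

Total energy E = KE + m₀c² = 2.420 + 0.5110 = 2.9310 MeV.
(pc)² = E² − (m₀c²)² = (2.9310)² − (0.5110)² = 8.330 MeV², so pc = 2.886 MeV.
λ = hc/(pc) = 1240 MeV·fm / 2.886 MeV = 430 fm.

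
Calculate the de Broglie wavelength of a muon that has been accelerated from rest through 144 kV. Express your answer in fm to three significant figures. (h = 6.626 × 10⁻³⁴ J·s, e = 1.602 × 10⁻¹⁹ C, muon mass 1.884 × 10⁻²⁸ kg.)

λ = 225 fm

KE = eV = 1.602 × 10⁻¹⁹ × 1.440 × 10⁵ = 2.307 × 10⁻¹⁴ J.
p = √(2mKE) = √(2 × 1.884 × 10⁻²⁸ × 2.307 × 10⁻¹⁴) = 2.948 × 10⁻²¹ kg·m/s.
λ = h/p = 6.626 × 10⁻³⁴ / 2.948 × 10⁻²¹ = 2.25 × 10⁻¹³ m = 225 fm.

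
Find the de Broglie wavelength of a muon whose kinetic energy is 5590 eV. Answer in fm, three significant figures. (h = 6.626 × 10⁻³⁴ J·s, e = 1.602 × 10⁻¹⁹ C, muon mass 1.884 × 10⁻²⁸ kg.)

KE = 5590 eV = 8.955 × 10⁻¹⁶ J.
p = √(2mKE) = √(2 × 1.884 × 10⁻²⁸ × 8.955 × 10⁻¹⁶) = 5.809 × 10⁻²² kg·m/s.
λ = h/p = 6.626 × 10⁻³⁴ / 5.809 × 10⁻²² = 1.14 × 10⁻¹² m = 1140 fm.

λ = 1140 fm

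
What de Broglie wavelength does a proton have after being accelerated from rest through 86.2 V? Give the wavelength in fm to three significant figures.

KE = eV = 1.602 × 10⁻¹⁹ × 86.20 = 1.381 × 10⁻¹⁷ J.
p = √(2mKE) = √(2 × 1.673 × 10⁻²⁷ × 1.381 × 10⁻¹⁷) = 2.150 × 10⁻²² kg·m/s.
λ = h/p = 6.626 × 10⁻³⁴ / 2.150 × 10⁻²² = 3.08 × 10⁻¹² m = 3080 fm.

λ = 3080 fm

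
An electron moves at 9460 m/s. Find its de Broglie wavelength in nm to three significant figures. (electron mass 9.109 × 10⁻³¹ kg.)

λ = 76.9 nm

p = mv = 9.109 × 10⁻³¹ × 9460 = 8.617 × 10⁻²⁷ kg·m/s.
λ = h/p = 6.626 × 10⁻³⁴ / 8.617 × 10⁻²⁷ = 7.69 × 10⁻⁸ m = 76.9 nm.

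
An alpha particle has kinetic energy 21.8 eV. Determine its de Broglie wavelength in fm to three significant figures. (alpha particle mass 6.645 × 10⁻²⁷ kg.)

λ = 3080 fm

KE = 21.8 eV = 3.492 × 10⁻¹⁸ J.
p = √(2mKE) = √(2 × 6.645 × 10⁻²⁷ × 3.492 × 10⁻¹⁸) = 2.154 × 10⁻²² kg·m/s.
λ = h/p = 6.626 × 10⁻³⁴ / 2.154 × 10⁻²² = 3.08 × 10⁻¹² m = 3080 fm.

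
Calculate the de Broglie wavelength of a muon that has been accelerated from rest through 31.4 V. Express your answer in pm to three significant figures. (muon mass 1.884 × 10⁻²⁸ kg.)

KE = eV = 1.602 × 10⁻¹⁹ × 31.40 = 5.030 × 10⁻¹⁸ J.
p = √(2mKE) = √(2 × 1.884 × 10⁻²⁸ × 5.030 × 10⁻¹⁸) = 4.354 × 10⁻²³ kg·m/s.
λ = h/p = 6.626 × 10⁻³⁴ / 4.354 × 10⁻²³ = 1.52 × 10⁻¹¹ m = 15.2 pm.

λ = 15.2 pm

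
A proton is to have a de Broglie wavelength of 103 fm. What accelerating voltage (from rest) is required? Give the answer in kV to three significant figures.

p = h/λ = 6.626 × 10⁻³⁴ / 1.030 × 10⁻¹³ = 6.433 × 10⁻²¹ kg·m/s.
KE = p²/(2m) = 1.237 × 10⁻¹⁴ J.
V = KE/e = 1.237 × 10⁻¹⁴ / (1.602 × 10⁻¹⁹) = 77.2 kV.

V = 77.2 kV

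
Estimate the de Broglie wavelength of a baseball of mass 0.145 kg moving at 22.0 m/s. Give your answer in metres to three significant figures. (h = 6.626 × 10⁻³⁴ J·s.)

p = mv = 0.145 × 22.0 = 3.190 kg·m/s.
λ = h/p = 6.626 × 10⁻³⁴ / 3.190 = 2.08 × 10⁻³⁴ m.

λ = 2.08 × 10⁻³⁴ m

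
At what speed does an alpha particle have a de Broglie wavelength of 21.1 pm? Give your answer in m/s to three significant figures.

v = 4730 m/s

p = h/λ = 6.626 × 10⁻³⁴ / 2.110 × 10⁻¹¹ = 3.140 × 10⁻²³ kg·m/s.
v = p/m = 3.140 × 10⁻²³ / 6.645 × 10⁻²⁷ = 4.73 × 10³ m/s = 4730 m/s.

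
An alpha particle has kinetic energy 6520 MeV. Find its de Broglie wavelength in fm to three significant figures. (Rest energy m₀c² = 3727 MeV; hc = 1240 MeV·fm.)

λ = 0.130 fm

Total energy E = KE + m₀c² = 6520 + 3727 = 10247 MeV.
(pc)² = E² − (m₀c²)² = (10247)² − (3727)² = 9.111 × 10⁷ MeV², so pc = 9545 MeV.
λ = hc/(pc) = 1240 MeV·fm / 9545 MeV = 0.130 fm.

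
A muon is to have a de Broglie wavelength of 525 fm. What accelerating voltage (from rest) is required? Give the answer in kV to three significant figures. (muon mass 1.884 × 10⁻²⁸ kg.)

V = 26.4 kV

p = h/λ = 6.626 × 10⁻³⁴ / 5.250 × 10⁻¹³ = 1.262 × 10⁻²¹ kg·m/s.
KE = p²/(2m) = 4.227 × 10⁻¹⁵ J.
V = KE/e = 4.227 × 10⁻¹⁵ / (1.602 × 10⁻¹⁹) = 26.4 kV.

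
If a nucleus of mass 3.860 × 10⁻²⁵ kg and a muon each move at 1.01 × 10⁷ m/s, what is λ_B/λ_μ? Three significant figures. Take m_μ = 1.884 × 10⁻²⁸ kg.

At fixed v, p = mv so λ = h/(mv) ∝ 1/m.
λ_B/λ_μ = m_μ/m_B = 1.884 × 10⁻²⁸/3.860 × 10⁻²⁵ = 4.88 × 10⁻⁴.

λ_B/λ_μ = 4.88 × 10⁻⁴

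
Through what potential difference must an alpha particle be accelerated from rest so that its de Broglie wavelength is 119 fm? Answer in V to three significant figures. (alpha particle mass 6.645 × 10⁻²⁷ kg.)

V = 7280 V

p = h/λ = 6.626 × 10⁻³⁴ / 1.190 × 10⁻¹³ = 5.568 × 10⁻²¹ kg·m/s.
KE = p²/(2m) = 2.333 × 10⁻¹⁵ J.
V = KE/2e = 2.333 × 10⁻¹⁵ / (2 × 1.602 × 10⁻¹⁹) = 7280 V.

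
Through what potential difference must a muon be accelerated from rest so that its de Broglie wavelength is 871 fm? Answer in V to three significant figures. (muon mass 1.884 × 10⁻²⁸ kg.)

V = 9590 V

p = h/λ = 6.626 × 10⁻³⁴ / 8.710 × 10⁻¹³ = 7.607 × 10⁻²² kg·m/s.
KE = p²/(2m) = 1.536 × 10⁻¹⁵ J.
V = KE/e = 1.536 × 10⁻¹⁵ / (1.602 × 10⁻¹⁹) = 9590 V.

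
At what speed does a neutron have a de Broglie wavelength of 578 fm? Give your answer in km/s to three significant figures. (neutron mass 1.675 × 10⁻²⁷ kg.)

v = 684 km/s

p = h/λ = 6.626 × 10⁻³⁴ / 5.780 × 10⁻¹³ = 1.146 × 10⁻²¹ kg·m/s.
v = p/m = 1.146 × 10⁻²¹ / 1.675 × 10⁻²⁷ = 6.84 × 10⁵ m/s = 684 km/s.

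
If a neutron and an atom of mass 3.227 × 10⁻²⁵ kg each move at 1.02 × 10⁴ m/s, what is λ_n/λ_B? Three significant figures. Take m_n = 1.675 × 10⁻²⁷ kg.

At fixed v, p = mv so λ = h/(mv) ∝ 1/m.
λ_n/λ_B = m_B/m_n = 3.227 × 10⁻²⁵/1.675 × 10⁻²⁷ = 193.

λ_n/λ_B = 193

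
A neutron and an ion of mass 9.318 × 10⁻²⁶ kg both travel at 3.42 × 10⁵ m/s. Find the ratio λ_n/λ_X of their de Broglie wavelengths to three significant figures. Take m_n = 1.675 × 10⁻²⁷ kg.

λ_n/λ_X = 55.6

At fixed v, p = mv so λ = h/(mv) ∝ 1/m.
λ_n/λ_X = m_X/m_n = 9.318 × 10⁻²⁶/1.675 × 10⁻²⁷ = 55.6.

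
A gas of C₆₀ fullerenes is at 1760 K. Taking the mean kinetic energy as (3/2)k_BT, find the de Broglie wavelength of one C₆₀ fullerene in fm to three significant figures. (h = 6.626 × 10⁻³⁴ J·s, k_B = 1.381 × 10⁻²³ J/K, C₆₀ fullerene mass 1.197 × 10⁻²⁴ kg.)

λ = 2240 fm

KE = (3/2)k_BT = 1.5 × 1.381 × 10⁻²³ × 1760 = 3.646 × 10⁻²⁰ J.
p = √(2mKE) = √(2 × 1.197 × 10⁻²⁴ × 3.646 × 10⁻²⁰) = 2.954 × 10⁻²² kg·m/s.
λ = h/p = 2.24 × 10⁻¹² m = 2240 fm.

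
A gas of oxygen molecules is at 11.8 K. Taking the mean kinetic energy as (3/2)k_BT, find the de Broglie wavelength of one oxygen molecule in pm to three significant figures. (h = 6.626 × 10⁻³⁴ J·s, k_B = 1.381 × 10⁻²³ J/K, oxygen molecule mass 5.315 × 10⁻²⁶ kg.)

KE = (3/2)k_BT = 1.5 × 1.381 × 10⁻²³ × 11.8 = 2.444 × 10⁻²² J.
p = √(2mKE) = √(2 × 5.315 × 10⁻²⁶ × 2.444 × 10⁻²²) = 5.097 × 10⁻²⁴ kg·m/s.
λ = h/p = 1.30 × 10⁻¹⁰ m = 130 pm.

λ = 130 pm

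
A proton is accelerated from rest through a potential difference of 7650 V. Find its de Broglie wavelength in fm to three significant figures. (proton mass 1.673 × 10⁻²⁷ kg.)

KE = eV = 1.602 × 10⁻¹⁹ × 7650 = 1.226 × 10⁻¹⁵ J.
p = √(2mKE) = √(2 × 1.673 × 10⁻²⁷ × 1.226 × 10⁻¹⁵) = 2.025 × 10⁻²¹ kg·m/s.
λ = h/p = 6.626 × 10⁻³⁴ / 2.025 × 10⁻²¹ = 3.27 × 10⁻¹³ m = 327 fm.

λ = 327 fm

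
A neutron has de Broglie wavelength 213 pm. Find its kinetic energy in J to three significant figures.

KE = 2.89 × 10⁻²¹ J

p = h/λ = 6.626 × 10⁻³⁴ / 2.130 × 10⁻¹⁰ = 3.111 × 10⁻²⁴ kg·m/s.
KE = p²/(2m) = (3.111 × 10⁻²⁴)² / (2 × 1.675 × 10⁻²⁷) = 2.889 × 10⁻²¹ J = 2.89 × 10⁻²¹ J.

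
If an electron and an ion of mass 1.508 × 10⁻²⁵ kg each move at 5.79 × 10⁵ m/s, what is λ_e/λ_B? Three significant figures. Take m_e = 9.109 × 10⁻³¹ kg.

At fixed v, p = mv so λ = h/(mv) ∝ 1/m.
λ_e/λ_B = m_B/m_e = 1.508 × 10⁻²⁵/9.109 × 10⁻³¹ = 1.66 × 10⁵.

λ_e/λ_B = 1.66 × 10⁵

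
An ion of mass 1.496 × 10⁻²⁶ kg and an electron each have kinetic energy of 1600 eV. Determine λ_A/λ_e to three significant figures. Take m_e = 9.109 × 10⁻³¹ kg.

At fixed KE, p = √(2mKE) so λ = h/p ∝ 1/√m.
λ_A/λ_e = √(m_e/m_A) = √(9.109 × 10⁻³¹/1.496 × 10⁻²⁶) = √(6.089 × 10⁻⁵) = 7.80 × 10⁻³.

λ_A/λ_e = 7.80 × 10⁻³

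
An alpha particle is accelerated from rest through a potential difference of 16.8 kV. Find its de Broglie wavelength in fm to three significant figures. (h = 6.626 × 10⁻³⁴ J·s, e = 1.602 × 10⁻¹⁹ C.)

KE = 2eV = 2 × 1.602 × 10⁻¹⁹ × 1.680 × 10⁴ = 5.383 × 10⁻¹⁵ J.
p = √(2mKE) = √(2 × 6.645 × 10⁻²⁷ × 5.383 × 10⁻¹⁵) = 8.458 × 10⁻²¹ kg·m/s.
λ = h/p = 6.626 × 10⁻³⁴ / 8.458 × 10⁻²¹ = 7.83 × 10⁻¹⁴ m = 78.3 fm.

λ = 78.3 fm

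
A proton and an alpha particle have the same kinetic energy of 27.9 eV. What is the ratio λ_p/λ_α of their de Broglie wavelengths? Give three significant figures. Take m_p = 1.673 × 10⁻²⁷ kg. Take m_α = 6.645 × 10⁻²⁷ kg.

λ_p/λ_α = 1.99

At fixed KE, p = √(2mKE) so λ = h/p ∝ 1/√m.
λ_p/λ_α = √(m_α/m_p) = √(6.645 × 10⁻²⁷/1.673 × 10⁻²⁷) = √(3.972) = 1.99.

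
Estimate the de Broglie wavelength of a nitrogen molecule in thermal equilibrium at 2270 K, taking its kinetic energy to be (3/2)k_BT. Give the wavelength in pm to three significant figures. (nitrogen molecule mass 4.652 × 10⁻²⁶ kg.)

KE = (3/2)k_BT = 1.5 × 1.381 × 10⁻²³ × 2270 = 4.702 × 10⁻²⁰ J.
p = √(2mKE) = √(2 × 4.652 × 10⁻²⁶ × 4.702 × 10⁻²⁰) = 6.614 × 10⁻²³ kg·m/s.
λ = h/p = 1.00 × 10⁻¹¹ m = 10.0 pm.

λ = 10.0 pm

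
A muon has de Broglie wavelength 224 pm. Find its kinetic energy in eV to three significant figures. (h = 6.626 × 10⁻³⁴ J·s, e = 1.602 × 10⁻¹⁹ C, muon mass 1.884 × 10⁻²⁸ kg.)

p = h/λ = 6.626 × 10⁻³⁴ / 2.240 × 10⁻¹⁰ = 2.958 × 10⁻²⁴ kg·m/s.
KE = p²/(2m) = (2.958 × 10⁻²⁴)² / (2 × 1.884 × 10⁻²⁸) = 2.322 × 10⁻²⁰ J = 0.145 eV.

KE = 0.145 eV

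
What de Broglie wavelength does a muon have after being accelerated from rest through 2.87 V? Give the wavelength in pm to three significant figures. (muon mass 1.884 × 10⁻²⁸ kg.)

λ = 50.3 pm

KE = eV = 1.602 × 10⁻¹⁹ × 2.870 = 4.598 × 10⁻¹⁹ J.
p = √(2mKE) = √(2 × 1.884 × 10⁻²⁸ × 4.598 × 10⁻¹⁹) = 1.316 × 10⁻²³ kg·m/s.
λ = h/p = 6.626 × 10⁻³⁴ / 1.316 × 10⁻²³ = 5.03 × 10⁻¹¹ m = 50.3 pm.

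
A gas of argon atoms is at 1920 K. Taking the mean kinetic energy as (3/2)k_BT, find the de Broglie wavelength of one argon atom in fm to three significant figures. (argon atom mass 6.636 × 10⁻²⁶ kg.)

KE = (3/2)k_BT = 1.5 × 1.381 × 10⁻²³ × 1920 = 3.977 × 10⁻²⁰ J.
p = √(2mKE) = √(2 × 6.636 × 10⁻²⁶ × 3.977 × 10⁻²⁰) = 7.265 × 10⁻²³ kg·m/s.
λ = h/p = 9.12 × 10⁻¹² m = 9120 fm.

λ = 9120 fm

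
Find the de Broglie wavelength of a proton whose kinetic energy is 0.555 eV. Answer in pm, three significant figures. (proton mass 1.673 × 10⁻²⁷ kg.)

KE = 0.555 eV = 8.891 × 10⁻²⁰ J.
p = √(2mKE) = √(2 × 1.673 × 10⁻²⁷ × 8.891 × 10⁻²⁰) = 1.725 × 10⁻²³ kg·m/s.
λ = h/p = 6.626 × 10⁻³⁴ / 1.725 × 10⁻²³ = 3.84 × 10⁻¹¹ m = 38.4 pm.

λ = 38.4 pm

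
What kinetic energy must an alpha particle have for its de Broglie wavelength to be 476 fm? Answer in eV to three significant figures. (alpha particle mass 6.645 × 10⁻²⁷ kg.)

p = h/λ = 6.626 × 10⁻³⁴ / 4.760 × 10⁻¹³ = 1.392 × 10⁻²¹ kg·m/s.
KE = p²/(2m) = (1.392 × 10⁻²¹)² / (2 × 6.645 × 10⁻²⁷) = 1.458 × 10⁻¹⁶ J = 910 eV.

KE = 910 eV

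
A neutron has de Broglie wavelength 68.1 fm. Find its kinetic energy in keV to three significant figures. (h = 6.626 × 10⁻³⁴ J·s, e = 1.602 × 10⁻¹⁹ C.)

KE = 176 keV

p = h/λ = 6.626 × 10⁻³⁴ / 6.810 × 10⁻¹⁴ = 9.730 × 10⁻²¹ kg·m/s.
KE = p²/(2m) = (9.730 × 10⁻²¹)² / (2 × 1.675 × 10⁻²⁷) = 2.826 × 10⁻¹⁴ J = 176 keV.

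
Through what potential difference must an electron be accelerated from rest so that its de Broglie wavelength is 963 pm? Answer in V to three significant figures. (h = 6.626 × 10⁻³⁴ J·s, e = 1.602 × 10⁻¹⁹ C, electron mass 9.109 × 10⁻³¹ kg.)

p = h/λ = 6.626 × 10⁻³⁴ / 9.630 × 10⁻¹⁰ = 6.881 × 10⁻²⁵ kg·m/s.
KE = p²/(2m) = 2.599 × 10⁻¹⁹ J.
V = KE/e = 2.599 × 10⁻¹⁹ / (1.602 × 10⁻¹⁹) = 1.62 V.

V = 1.62 V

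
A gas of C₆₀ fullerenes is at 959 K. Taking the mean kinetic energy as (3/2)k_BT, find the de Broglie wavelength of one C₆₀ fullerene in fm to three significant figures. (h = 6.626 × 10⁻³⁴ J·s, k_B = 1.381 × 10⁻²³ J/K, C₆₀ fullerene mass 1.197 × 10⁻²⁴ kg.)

KE = (3/2)k_BT = 1.5 × 1.381 × 10⁻²³ × 959 = 1.987 × 10⁻²⁰ J.
p = √(2mKE) = √(2 × 1.197 × 10⁻²⁴ × 1.987 × 10⁻²⁰) = 2.181 × 10⁻²² kg·m/s.
λ = h/p = 3.04 × 10⁻¹² m = 3040 fm.

λ = 3040 fm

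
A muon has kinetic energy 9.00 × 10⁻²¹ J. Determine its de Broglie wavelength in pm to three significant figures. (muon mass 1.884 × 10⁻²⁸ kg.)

p = √(2mKE) = √(2 × 1.884 × 10⁻²⁸ × 9.000 × 10⁻²¹) = 1.842 × 10⁻²⁴ kg·m/s.
λ = h/p = 6.626 × 10⁻³⁴ / 1.842 × 10⁻²⁴ = 3.60 × 10⁻¹⁰ m = 360 pm.

λ = 360 pm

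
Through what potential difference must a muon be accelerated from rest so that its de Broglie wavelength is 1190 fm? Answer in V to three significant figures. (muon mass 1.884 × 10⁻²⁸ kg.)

V = 5140 V

p = h/λ = 6.626 × 10⁻³⁴ / 1.190 × 10⁻¹² = 5.568 × 10⁻²² kg·m/s.
KE = p²/(2m) = 8.228 × 10⁻¹⁶ J.
V = KE/e = 8.228 × 10⁻¹⁶ / (1.602 × 10⁻¹⁹) = 5140 V.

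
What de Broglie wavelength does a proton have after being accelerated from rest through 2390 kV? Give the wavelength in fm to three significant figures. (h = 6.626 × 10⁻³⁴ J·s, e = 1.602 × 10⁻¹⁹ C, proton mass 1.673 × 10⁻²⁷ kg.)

KE = eV = 1.602 × 10⁻¹⁹ × 2.390 × 10⁶ = 3.829 × 10⁻¹³ J.
p = √(2mKE) = √(2 × 1.673 × 10⁻²⁷ × 3.829 × 10⁻¹³) = 3.579 × 10⁻²⁰ kg·m/s.
λ = h/p = 6.626 × 10⁻³⁴ / 3.579 × 10⁻²⁰ = 1.85 × 10⁻¹⁴ m = 18.5 fm.

λ = 18.5 fm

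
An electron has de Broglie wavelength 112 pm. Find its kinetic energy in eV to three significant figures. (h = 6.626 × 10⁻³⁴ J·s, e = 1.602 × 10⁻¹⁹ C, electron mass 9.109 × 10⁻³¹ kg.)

KE = 120 eV

p = h/λ = 6.626 × 10⁻³⁴ / 1.120 × 10⁻¹⁰ = 5.916 × 10⁻²⁴ kg·m/s.
KE = p²/(2m) = (5.916 × 10⁻²⁴)² / (2 × 9.109 × 10⁻³¹) = 1.921 × 10⁻¹⁷ J = 120 eV.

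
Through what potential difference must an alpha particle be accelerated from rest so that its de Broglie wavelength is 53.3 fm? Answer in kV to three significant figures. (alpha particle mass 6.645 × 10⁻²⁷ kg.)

p = h/λ = 6.626 × 10⁻³⁴ / 5.330 × 10⁻¹⁴ = 1.243 × 10⁻²⁰ kg·m/s.
KE = p²/(2m) = 1.163 × 10⁻¹⁴ J.
V = KE/2e = 1.163 × 10⁻¹⁴ / (2 × 1.602 × 10⁻¹⁹) = 36.3 kV.

V = 36.3 kV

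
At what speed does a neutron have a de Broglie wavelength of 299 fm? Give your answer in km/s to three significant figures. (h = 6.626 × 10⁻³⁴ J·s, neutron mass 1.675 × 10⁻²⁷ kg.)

v = 1320 km/s

p = h/λ = 6.626 × 10⁻³⁴ / 2.990 × 10⁻¹³ = 2.216 × 10⁻²¹ kg·m/s.
v = p/m = 2.216 × 10⁻²¹ / 1.675 × 10⁻²⁷ = 1.32 × 10⁶ m/s = 1320 km/s.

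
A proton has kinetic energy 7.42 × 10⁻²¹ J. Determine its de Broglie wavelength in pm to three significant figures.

p = √(2mKE) = √(2 × 1.673 × 10⁻²⁷ × 7.420 × 10⁻²¹) = 4.983 × 10⁻²⁴ kg·m/s.
λ = h/p = 6.626 × 10⁻³⁴ / 4.983 × 10⁻²⁴ = 1.33 × 10⁻¹⁰ m = 133 pm.

λ = 133 pm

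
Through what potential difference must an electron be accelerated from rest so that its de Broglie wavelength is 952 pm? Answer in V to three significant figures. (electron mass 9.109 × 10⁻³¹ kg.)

p = h/λ = 6.626 × 10⁻³⁴ / 9.520 × 10⁻¹⁰ = 6.960 × 10⁻²⁵ kg·m/s.
KE = p²/(2m) = 2.659 × 10⁻¹⁹ J.
V = KE/e = 2.659 × 10⁻¹⁹ / (1.602 × 10⁻¹⁹) = 1.66 V.

V = 1.66 V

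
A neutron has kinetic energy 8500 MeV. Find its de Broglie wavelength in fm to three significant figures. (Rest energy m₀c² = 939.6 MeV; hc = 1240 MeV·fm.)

λ = 0.132 fm

Total energy E = KE + m₀c² = 8500 + 939.6 = 9439.6 MeV.
(pc)² = E² − (m₀c²)² = (9439.6)² − (939.6)² = 8.822 × 10⁷ MeV², so pc = 9393 MeV.
λ = hc/(pc) = 1240 MeV·fm / 9393 MeV = 0.132 fm.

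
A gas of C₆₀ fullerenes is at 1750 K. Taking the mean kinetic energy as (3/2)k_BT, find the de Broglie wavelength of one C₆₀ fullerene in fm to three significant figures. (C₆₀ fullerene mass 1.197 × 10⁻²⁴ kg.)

λ = 2250 fm

KE = (3/2)k_BT = 1.5 × 1.381 × 10⁻²³ × 1750 = 3.625 × 10⁻²⁰ J.
p = √(2mKE) = √(2 × 1.197 × 10⁻²⁴ × 3.625 × 10⁻²⁰) = 2.946 × 10⁻²² kg·m/s.
λ = h/p = 2.25 × 10⁻¹² m = 2250 fm.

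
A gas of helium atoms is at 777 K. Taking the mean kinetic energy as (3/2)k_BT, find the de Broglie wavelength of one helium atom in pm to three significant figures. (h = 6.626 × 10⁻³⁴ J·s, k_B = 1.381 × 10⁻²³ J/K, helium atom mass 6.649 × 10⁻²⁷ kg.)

KE = (3/2)k_BT = 1.5 × 1.381 × 10⁻²³ × 777 = 1.610 × 10⁻²⁰ J.
p = √(2mKE) = √(2 × 6.649 × 10⁻²⁷ × 1.610 × 10⁻²⁰) = 1.463 × 10⁻²³ kg·m/s.
λ = h/p = 4.53 × 10⁻¹¹ m = 45.3 pm.

λ = 45.3 pm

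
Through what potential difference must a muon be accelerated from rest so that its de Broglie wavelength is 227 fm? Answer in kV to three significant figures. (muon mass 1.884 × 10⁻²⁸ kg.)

p = h/λ = 6.626 × 10⁻³⁴ / 2.270 × 10⁻¹³ = 2.919 × 10⁻²¹ kg·m/s.
KE = p²/(2m) = 2.261 × 10⁻¹⁴ J.
V = KE/e = 2.261 × 10⁻¹⁴ / (1.602 × 10⁻¹⁹) = 141 kV.

V = 141 kV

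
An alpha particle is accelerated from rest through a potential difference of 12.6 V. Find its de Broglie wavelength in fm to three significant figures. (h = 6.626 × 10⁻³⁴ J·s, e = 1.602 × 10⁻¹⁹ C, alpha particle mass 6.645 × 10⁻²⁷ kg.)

λ = 2860 fm

KE = 2eV = 2 × 1.602 × 10⁻¹⁹ × 12.60 = 4.037 × 10⁻¹⁸ J.
p = √(2mKE) = √(2 × 6.645 × 10⁻²⁷ × 4.037 × 10⁻¹⁸) = 2.316 × 10⁻²² kg·m/s.
λ = h/p = 6.626 × 10⁻³⁴ / 2.316 × 10⁻²² = 2.86 × 10⁻¹² m = 2860 fm.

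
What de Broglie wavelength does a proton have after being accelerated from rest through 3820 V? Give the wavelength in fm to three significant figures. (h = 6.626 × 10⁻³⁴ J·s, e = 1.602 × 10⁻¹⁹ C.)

λ = 463 fm

KE = eV = 1.602 × 10⁻¹⁹ × 3820 = 6.120 × 10⁻¹⁶ J.
p = √(2mKE) = √(2 × 1.673 × 10⁻²⁷ × 6.120 × 10⁻¹⁶) = 1.431 × 10⁻²¹ kg·m/s.
λ = h/p = 6.626 × 10⁻³⁴ / 1.431 × 10⁻²¹ = 4.63 × 10⁻¹³ m = 463 fm.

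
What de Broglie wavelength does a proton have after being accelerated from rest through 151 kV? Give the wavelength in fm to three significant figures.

KE = eV = 1.602 × 10⁻¹⁹ × 1.510 × 10⁵ = 2.419 × 10⁻¹⁴ J.
p = √(2mKE) = √(2 × 1.673 × 10⁻²⁷ × 2.419 × 10⁻¹⁴) = 8.997 × 10⁻²¹ kg·m/s.
λ = h/p = 6.626 × 10⁻³⁴ / 8.997 × 10⁻²¹ = 7.36 × 10⁻¹⁴ m = 73.6 fm.

λ = 73.6 fm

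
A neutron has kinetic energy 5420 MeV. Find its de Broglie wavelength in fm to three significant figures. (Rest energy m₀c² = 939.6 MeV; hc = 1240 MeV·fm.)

Total energy E = KE + m₀c² = 5420 + 939.6 = 6359.6 MeV.
(pc)² = E² − (m₀c²)² = (6359.6)² − (939.6)² = 3.956 × 10⁷ MeV², so pc = 6290 MeV.
λ = hc/(pc) = 1240 MeV·fm / 6290 MeV = 0.197 fm.

λ = 0.197 fm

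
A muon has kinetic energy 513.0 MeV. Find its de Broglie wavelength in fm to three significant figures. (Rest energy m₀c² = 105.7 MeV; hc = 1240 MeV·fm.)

λ = 2.03 fm

Total energy E = KE + m₀c² = 513.0 + 105.7 = 618.7 MeV.
(pc)² = E² − (m₀c²)² = (618.7)² − (105.7)² = 3.716 × 10⁵ MeV², so pc = 609.6 MeV.
λ = hc/(pc) = 1240 MeV·fm / 609.6 MeV = 2.03 fm.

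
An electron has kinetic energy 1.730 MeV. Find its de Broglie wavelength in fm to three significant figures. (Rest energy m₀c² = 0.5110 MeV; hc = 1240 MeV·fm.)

Total energy E = KE + m₀c² = 1.730 + 0.5110 = 2.2410 MeV.
(pc)² = E² − (m₀c²)² = (2.2410)² − (0.5110)² = 4.761 MeV², so pc = 2.182 MeV.
λ = hc/(pc) = 1240 MeV·fm / 2.182 MeV = 568 fm.

λ = 568 fm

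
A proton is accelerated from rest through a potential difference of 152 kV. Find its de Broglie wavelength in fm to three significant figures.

λ = 73.4 fm

KE = eV = 1.602 × 10⁻¹⁹ × 1.520 × 10⁵ = 2.435 × 10⁻¹⁴ J.
p = √(2mKE) = √(2 × 1.673 × 10⁻²⁷ × 2.435 × 10⁻¹⁴) = 9.026 × 10⁻²¹ kg·m/s.
λ = h/p = 6.626 × 10⁻³⁴ / 9.026 × 10⁻²¹ = 7.34 × 10⁻¹⁴ m = 73.4 fm.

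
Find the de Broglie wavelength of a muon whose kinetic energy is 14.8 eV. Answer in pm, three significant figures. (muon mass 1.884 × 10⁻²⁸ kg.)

KE = 14.8 eV = 2.371 × 10⁻¹⁸ J.
p = √(2mKE) = √(2 × 1.884 × 10⁻²⁸ × 2.371 × 10⁻¹⁸) = 2.989 × 10⁻²³ kg·m/s.
λ = h/p = 6.626 × 10⁻³⁴ / 2.989 × 10⁻²³ = 2.22 × 10⁻¹¹ m = 22.2 pm.

λ = 22.2 pm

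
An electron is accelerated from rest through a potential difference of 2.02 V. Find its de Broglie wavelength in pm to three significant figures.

KE = eV = 1.602 × 10⁻¹⁹ × 2.020 = 3.236 × 10⁻¹⁹ J.
p = √(2mKE) = √(2 × 9.109 × 10⁻³¹ × 3.236 × 10⁻¹⁹) = 7.678 × 10⁻²⁵ kg·m/s.
λ = h/p = 6.626 × 10⁻³⁴ / 7.678 × 10⁻²⁵ = 8.63 × 10⁻¹⁰ m = 863 pm.

λ = 863 pm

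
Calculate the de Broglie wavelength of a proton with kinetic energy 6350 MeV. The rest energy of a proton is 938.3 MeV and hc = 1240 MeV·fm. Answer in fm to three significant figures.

Total energy E = KE + m₀c² = 6350 + 938.3 = 7288.3 MeV.
(pc)² = E² − (m₀c²)² = (7288.3)² − (938.3)² = 5.224 × 10⁷ MeV², so pc = 7228 MeV.
λ = hc/(pc) = 1240 MeV·fm / 7228 MeV = 0.172 fm.

λ = 0.172 fm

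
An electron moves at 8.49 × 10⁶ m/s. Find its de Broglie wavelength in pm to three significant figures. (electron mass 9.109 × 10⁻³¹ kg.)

λ = 85.7 pm

p = mv = 9.109 × 10⁻³¹ × 8.49 × 10⁶ = 7.734 × 10⁻²⁴ kg·m/s.
λ = h/p = 6.626 × 10⁻³⁴ / 7.734 × 10⁻²⁴ = 8.57 × 10⁻¹¹ m = 85.7 pm.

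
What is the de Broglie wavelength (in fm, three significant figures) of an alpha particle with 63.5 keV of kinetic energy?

λ = 57.0 fm

KE = 63.5 keV = 1.017 × 10⁻¹⁴ J.
p = √(2mKE) = √(2 × 6.645 × 10⁻²⁷ × 1.017 × 10⁻¹⁴) = 1.163 × 10⁻²⁰ kg·m/s.
λ = h/p = 6.626 × 10⁻³⁴ / 1.163 × 10⁻²⁰ = 5.70 × 10⁻¹⁴ m = 57.0 fm.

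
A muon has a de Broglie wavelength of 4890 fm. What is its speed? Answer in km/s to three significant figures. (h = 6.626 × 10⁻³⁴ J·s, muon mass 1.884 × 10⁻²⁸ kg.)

v = 719 km/s

p = h/λ = 6.626 × 10⁻³⁴ / 4.890 × 10⁻¹² = 1.355 × 10⁻²² kg·m/s.
v = p/m = 1.355 × 10⁻²² / 1.884 × 10⁻²⁸ = 7.19 × 10⁵ m/s = 719 km/s.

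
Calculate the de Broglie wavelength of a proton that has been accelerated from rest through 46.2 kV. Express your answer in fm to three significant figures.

λ = 133 fm

KE = eV = 1.602 × 10⁻¹⁹ × 4.620 × 10⁴ = 7.401 × 10⁻¹⁵ J.
p = √(2mKE) = √(2 × 1.673 × 10⁻²⁷ × 7.401 × 10⁻¹⁵) = 4.976 × 10⁻²¹ kg·m/s.
λ = h/p = 6.626 × 10⁻³⁴ / 4.976 × 10⁻²¹ = 1.33 × 10⁻¹³ m = 133 fm.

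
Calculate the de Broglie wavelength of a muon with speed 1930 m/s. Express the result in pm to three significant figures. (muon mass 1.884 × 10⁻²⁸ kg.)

p = mv = 1.884 × 10⁻²⁸ × 1930 = 3.636 × 10⁻²⁵ kg·m/s.
λ = h/p = 6.626 × 10⁻³⁴ / 3.636 × 10⁻²⁵ = 1.82 × 10⁻⁹ m = 1820 pm.

λ = 1820 pm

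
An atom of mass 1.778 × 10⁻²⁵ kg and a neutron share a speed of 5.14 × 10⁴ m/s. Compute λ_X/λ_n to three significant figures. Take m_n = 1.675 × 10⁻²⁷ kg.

At fixed v, p = mv so λ = h/(mv) ∝ 1/m.
λ_X/λ_n = m_n/m_X = 1.675 × 10⁻²⁷/1.778 × 10⁻²⁵ = 9.42 × 10⁻³.

λ_X/λ_n = 9.42 × 10⁻³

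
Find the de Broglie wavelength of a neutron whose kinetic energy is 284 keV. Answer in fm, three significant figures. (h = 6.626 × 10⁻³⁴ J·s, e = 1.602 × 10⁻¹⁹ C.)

KE = 284 keV = 4.550 × 10⁻¹⁴ J.
p = √(2mKE) = √(2 × 1.675 × 10⁻²⁷ × 4.550 × 10⁻¹⁴) = 1.235 × 10⁻²⁰ kg·m/s.
λ = h/p = 6.626 × 10⁻³⁴ / 1.235 × 10⁻²⁰ = 5.37 × 10⁻¹⁴ m = 53.7 fm.

λ = 53.7 fm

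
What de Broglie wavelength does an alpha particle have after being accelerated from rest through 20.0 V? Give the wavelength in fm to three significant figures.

KE = 2eV = 2 × 1.602 × 10⁻¹⁹ × 20.00 = 6.408 × 10⁻¹⁸ J.
p = √(2mKE) = √(2 × 6.645 × 10⁻²⁷ × 6.408 × 10⁻¹⁸) = 2.918 × 10⁻²² kg·m/s.
λ = h/p = 6.626 × 10⁻³⁴ / 2.918 × 10⁻²² = 2.27 × 10⁻¹² m = 2270 fm.

λ = 2270 fm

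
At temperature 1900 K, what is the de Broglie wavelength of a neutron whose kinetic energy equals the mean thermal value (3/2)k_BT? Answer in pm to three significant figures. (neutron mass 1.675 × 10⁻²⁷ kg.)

λ = 57.7 pm

KE = (3/2)k_BT = 1.5 × 1.381 × 10⁻²³ × 1900 = 3.936 × 10⁻²⁰ J.
p = √(2mKE) = √(2 × 1.675 × 10⁻²⁷ × 3.936 × 10⁻²⁰) = 1.148 × 10⁻²³ kg·m/s.
λ = h/p = 5.77 × 10⁻¹¹ m = 57.7 pm.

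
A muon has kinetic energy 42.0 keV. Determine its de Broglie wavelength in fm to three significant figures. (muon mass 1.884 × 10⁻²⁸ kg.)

λ = 416 fm

KE = 42.0 keV = 6.728 × 10⁻¹⁵ J.
p = √(2mKE) = √(2 × 1.884 × 10⁻²⁸ × 6.728 × 10⁻¹⁵) = 1.592 × 10⁻²¹ kg·m/s.
λ = h/p = 6.626 × 10⁻³⁴ / 1.592 × 10⁻²¹ = 4.16 × 10⁻¹³ m = 416 fm.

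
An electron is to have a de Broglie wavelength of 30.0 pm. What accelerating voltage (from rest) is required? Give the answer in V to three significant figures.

p = h/λ = 6.626 × 10⁻³⁴ / 3.000 × 10⁻¹¹ = 2.209 × 10⁻²³ kg·m/s.
KE = p²/(2m) = 2.678 × 10⁻¹⁶ J.
V = KE/e = 2.678 × 10⁻¹⁶ / (1.602 × 10⁻¹⁹) = 1670 V.

V = 1670 V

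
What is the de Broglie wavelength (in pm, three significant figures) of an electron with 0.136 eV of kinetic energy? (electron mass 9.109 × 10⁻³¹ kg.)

λ = 3330 pm

KE = 0.136 eV = 2.179 × 10⁻²⁰ J.
p = √(2mKE) = √(2 × 9.109 × 10⁻³¹ × 2.179 × 10⁻²⁰) = 1.992 × 10⁻²⁵ kg·m/s.
λ = h/p = 6.626 × 10⁻³⁴ / 1.992 × 10⁻²⁵ = 3.33 × 10⁻⁹ m = 3330 pm.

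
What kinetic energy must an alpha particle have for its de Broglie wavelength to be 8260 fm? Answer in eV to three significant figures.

p = h/λ = 6.626 × 10⁻³⁴ / 8.260 × 10⁻¹² = 8.022 × 10⁻²³ kg·m/s.
KE = p²/(2m) = (8.022 × 10⁻²³)² / (2 × 6.645 × 10⁻²⁷) = 4.842 × 10⁻¹⁹ J = 3.02 eV.

KE = 3.02 eV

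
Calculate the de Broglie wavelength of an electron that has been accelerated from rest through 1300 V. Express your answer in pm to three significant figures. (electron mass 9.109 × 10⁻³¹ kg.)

KE = eV = 1.602 × 10⁻¹⁹ × 1300 = 2.083 × 10⁻¹⁶ J.
p = √(2mKE) = √(2 × 9.109 × 10⁻³¹ × 2.083 × 10⁻¹⁶) = 1.948 × 10⁻²³ kg·m/s.
λ = h/p = 6.626 × 10⁻³⁴ / 1.948 × 10⁻²³ = 3.40 × 10⁻¹¹ m = 34.0 pm.

λ = 34.0 pm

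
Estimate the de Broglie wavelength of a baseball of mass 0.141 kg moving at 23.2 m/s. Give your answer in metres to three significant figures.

λ = 2.03 × 10⁻³⁴ m

p = mv = 0.141 × 23.2 = 3.271 kg·m/s.
λ = h/p = 6.626 × 10⁻³⁴ / 3.271 = 2.03 × 10⁻³⁴ m.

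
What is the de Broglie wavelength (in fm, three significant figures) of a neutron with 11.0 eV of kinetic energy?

λ = 8620 fm

KE = 11.0 eV = 1.762 × 10⁻¹⁸ J.
p = √(2mKE) = √(2 × 1.675 × 10⁻²⁷ × 1.762 × 10⁻¹⁸) = 7.683 × 10⁻²³ kg·m/s.
λ = h/p = 6.626 × 10⁻³⁴ / 7.683 × 10⁻²³ = 8.62 × 10⁻¹² m = 8620 fm.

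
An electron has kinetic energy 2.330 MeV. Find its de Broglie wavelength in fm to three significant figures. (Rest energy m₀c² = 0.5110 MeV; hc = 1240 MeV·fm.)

λ = 444 fm

Total energy E = KE + m₀c² = 2.330 + 0.5110 = 2.8410 MeV.
(pc)² = E² − (m₀c²)² = (2.8410)² − (0.5110)² = 7.810 MeV², so pc = 2.795 MeV.
λ = hc/(pc) = 1240 MeV·fm / 2.795 MeV = 444 fm.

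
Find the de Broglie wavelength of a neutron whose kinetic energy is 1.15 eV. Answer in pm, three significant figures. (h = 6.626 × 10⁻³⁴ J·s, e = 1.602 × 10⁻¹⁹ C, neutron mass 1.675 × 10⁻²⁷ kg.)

KE = 1.15 eV = 1.842 × 10⁻¹⁹ J.
p = √(2mKE) = √(2 × 1.675 × 10⁻²⁷ × 1.842 × 10⁻¹⁹) = 2.484 × 10⁻²³ kg·m/s.
λ = h/p = 6.626 × 10⁻³⁴ / 2.484 × 10⁻²³ = 2.67 × 10⁻¹¹ m = 26.7 pm.

λ = 26.7 pm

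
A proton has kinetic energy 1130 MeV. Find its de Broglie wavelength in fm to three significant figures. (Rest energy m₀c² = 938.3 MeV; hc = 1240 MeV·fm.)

λ = 0.673 fm

Total energy E = KE + m₀c² = 1130 + 938.3 = 2068.3 MeV.
(pc)² = E² − (m₀c²)² = (2068.3)² − (938.3)² = 3.397 × 10⁶ MeV², so pc = 1843 MeV.
λ = hc/(pc) = 1240 MeV·fm / 1843 MeV = 0.673 fm.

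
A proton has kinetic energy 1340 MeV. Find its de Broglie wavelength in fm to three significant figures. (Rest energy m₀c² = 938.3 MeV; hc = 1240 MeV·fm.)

λ = 0.597 fm

Total energy E = KE + m₀c² = 1340 + 938.3 = 2278.3 MeV.
(pc)² = E² − (m₀c²)² = (2278.3)² − (938.3)² = 4.310 × 10⁶ MeV², so pc = 2076 MeV.
λ = hc/(pc) = 1240 MeV·fm / 2076 MeV = 0.597 fm.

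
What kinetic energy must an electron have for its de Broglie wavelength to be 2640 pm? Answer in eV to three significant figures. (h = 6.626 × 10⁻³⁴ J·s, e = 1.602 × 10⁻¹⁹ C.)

KE = 0.216 eV

p = h/λ = 6.626 × 10⁻³⁴ / 2.640 × 10⁻⁹ = 2.510 × 10⁻²⁵ kg·m/s.
KE = p²/(2m) = (2.510 × 10⁻²⁵)² / (2 × 9.109 × 10⁻³¹) = 3.458 × 10⁻²⁰ J = 0.216 eV.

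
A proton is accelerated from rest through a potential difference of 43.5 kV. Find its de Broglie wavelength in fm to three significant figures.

λ = 137 fm

KE = eV = 1.602 × 10⁻¹⁹ × 4.350 × 10⁴ = 6.969 × 10⁻¹⁵ J.
p = √(2mKE) = √(2 × 1.673 × 10⁻²⁷ × 6.969 × 10⁻¹⁵) = 4.829 × 10⁻²¹ kg·m/s.
λ = h/p = 6.626 × 10⁻³⁴ / 4.829 × 10⁻²¹ = 1.37 × 10⁻¹³ m = 137 fm.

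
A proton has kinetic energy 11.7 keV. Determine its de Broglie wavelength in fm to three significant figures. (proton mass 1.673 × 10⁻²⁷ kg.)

KE = 11.7 keV = 1.874 × 10⁻¹⁵ J.
p = √(2mKE) = √(2 × 1.673 × 10⁻²⁷ × 1.874 × 10⁻¹⁵) = 2.504 × 10⁻²¹ kg·m/s.
λ = h/p = 6.626 × 10⁻³⁴ / 2.504 × 10⁻²¹ = 2.65 × 10⁻¹³ m = 265 fm.

λ = 265 fm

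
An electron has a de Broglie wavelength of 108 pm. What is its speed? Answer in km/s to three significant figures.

p = h/λ = 6.626 × 10⁻³⁴ / 1.080 × 10⁻¹⁰ = 6.135 × 10⁻²⁴ kg·m/s.
v = p/m = 6.135 × 10⁻²⁴ / 9.109 × 10⁻³¹ = 6.74 × 10⁶ m/s = 6740 km/s.

v = 6740 km/s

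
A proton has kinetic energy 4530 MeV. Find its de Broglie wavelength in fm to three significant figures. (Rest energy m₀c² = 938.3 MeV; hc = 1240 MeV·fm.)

Total energy E = KE + m₀c² = 4530 + 938.3 = 5468.3 MeV.
(pc)² = E² − (m₀c²)² = (5468.3)² − (938.3)² = 2.902 × 10⁷ MeV², so pc = 5387 MeV.
λ = hc/(pc) = 1240 MeV·fm / 5387 MeV = 0.230 fm.

λ = 0.230 fm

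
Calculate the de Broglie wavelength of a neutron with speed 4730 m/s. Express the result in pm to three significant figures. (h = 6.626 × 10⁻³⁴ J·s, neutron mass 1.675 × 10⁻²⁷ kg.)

p = mv = 1.675 × 10⁻²⁷ × 4730 = 7.923 × 10⁻²⁴ kg·m/s.
λ = h/p = 6.626 × 10⁻³⁴ / 7.923 × 10⁻²⁴ = 8.36 × 10⁻¹¹ m = 83.6 pm.

λ = 83.6 pm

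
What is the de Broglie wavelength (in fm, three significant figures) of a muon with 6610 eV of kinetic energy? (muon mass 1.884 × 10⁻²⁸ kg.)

KE = 6610 eV = 1.059 × 10⁻¹⁵ J.
p = √(2mKE) = √(2 × 1.884 × 10⁻²⁸ × 1.059 × 10⁻¹⁵) = 6.317 × 10⁻²² kg·m/s.
λ = h/p = 6.626 × 10⁻³⁴ / 6.317 × 10⁻²² = 1.05 × 10⁻¹² m = 1050 fm.

λ = 1050 fm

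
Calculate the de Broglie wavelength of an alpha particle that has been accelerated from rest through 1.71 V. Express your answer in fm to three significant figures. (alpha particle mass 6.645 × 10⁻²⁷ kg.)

λ = 7770 fm

KE = 2eV = 2 × 1.602 × 10⁻¹⁹ × 1.710 = 5.479 × 10⁻¹⁹ J.
p = √(2mKE) = √(2 × 6.645 × 10⁻²⁷ × 5.479 × 10⁻¹⁹) = 8.533 × 10⁻²³ kg·m/s.
λ = h/p = 6.626 × 10⁻³⁴ / 8.533 × 10⁻²³ = 7.77 × 10⁻¹² m = 7770 fm.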